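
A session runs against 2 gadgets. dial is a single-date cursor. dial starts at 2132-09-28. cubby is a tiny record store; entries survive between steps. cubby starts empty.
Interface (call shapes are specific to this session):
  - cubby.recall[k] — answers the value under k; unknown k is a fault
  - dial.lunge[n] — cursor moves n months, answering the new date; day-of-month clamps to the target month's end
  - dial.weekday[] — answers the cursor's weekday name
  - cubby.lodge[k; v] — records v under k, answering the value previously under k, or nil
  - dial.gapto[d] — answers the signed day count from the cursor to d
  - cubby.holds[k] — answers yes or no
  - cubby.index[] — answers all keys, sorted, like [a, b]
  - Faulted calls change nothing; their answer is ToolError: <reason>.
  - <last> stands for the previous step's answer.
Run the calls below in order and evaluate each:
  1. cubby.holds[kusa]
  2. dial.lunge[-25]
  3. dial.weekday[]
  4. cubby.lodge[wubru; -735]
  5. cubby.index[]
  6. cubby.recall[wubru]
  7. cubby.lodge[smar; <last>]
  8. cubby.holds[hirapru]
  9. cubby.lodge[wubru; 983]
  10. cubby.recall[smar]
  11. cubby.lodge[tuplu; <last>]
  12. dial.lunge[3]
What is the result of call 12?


Answer: 2130-11-28

Derivation:
Calling cubby.holds(k='kusa'), and get no.
I call dial.lunge(n='-25'), → 2130-08-28.
Using dial.weekday(), giving Monday.
I call cubby.lodge(k='wubru', v='-735'), — result: nil.
Calling cubby.index, and observe [wubru].
I run cubby.recall(k='wubru'), yielding -735.
Invoking cubby.lodge(k='smar', v='<last>'), → nil.
I use cubby.holds(k='hirapru'): no.
Using cubby.lodge(k='wubru', v='983'), yielding -735.
I invoke cubby.recall(k='smar'), — result: -735.
Next I call cubby.lodge(k='tuplu', v='<last>'), and observe nil.
I use dial.lunge(n='3'), yielding 2130-11-28.


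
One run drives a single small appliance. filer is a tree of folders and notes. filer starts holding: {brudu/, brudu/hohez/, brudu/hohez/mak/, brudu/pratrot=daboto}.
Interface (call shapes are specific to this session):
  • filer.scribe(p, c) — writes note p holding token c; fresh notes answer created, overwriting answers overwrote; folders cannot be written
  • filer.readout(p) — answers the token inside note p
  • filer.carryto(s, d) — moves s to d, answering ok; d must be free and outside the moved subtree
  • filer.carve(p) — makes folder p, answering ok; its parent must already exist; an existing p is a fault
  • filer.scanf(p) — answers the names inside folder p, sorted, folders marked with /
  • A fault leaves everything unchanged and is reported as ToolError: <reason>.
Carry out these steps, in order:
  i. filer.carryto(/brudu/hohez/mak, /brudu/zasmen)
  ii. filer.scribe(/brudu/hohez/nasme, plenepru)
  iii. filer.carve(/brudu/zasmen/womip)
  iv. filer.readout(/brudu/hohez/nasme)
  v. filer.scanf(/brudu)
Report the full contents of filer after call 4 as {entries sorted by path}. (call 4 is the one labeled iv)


Answer: {brudu/, brudu/hohez/, brudu/hohez/nasme=plenepru, brudu/pratrot=daboto, brudu/zasmen/, brudu/zasmen/womip/}

Derivation:
# 1. filer.carryto(s='/brudu/hohez/mak', d='/brudu/zasmen') ~> ok
# 2. filer.scribe(p='/brudu/hohez/nasme', c='plenepru') ~> created
# 3. filer.carve(p='/brudu/zasmen/womip') ~> ok
# 4. filer.readout(p='/brudu/hohez/nasme') ~> plenepru
# 5. filer.scanf(p='/brudu') ~> [hohez/, pratrot, zasmen/]


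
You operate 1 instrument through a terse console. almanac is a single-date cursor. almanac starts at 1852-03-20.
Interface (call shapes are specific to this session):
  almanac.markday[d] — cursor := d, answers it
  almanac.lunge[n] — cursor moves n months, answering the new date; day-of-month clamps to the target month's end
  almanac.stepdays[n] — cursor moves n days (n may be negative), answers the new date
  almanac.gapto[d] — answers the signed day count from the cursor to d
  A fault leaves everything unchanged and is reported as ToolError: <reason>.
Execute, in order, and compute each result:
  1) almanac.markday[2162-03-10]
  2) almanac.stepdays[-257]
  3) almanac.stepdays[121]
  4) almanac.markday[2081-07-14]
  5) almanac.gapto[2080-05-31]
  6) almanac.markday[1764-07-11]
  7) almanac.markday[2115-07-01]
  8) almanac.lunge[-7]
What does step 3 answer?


Do: almanac.markday[d→2162-03-10]
See: 2162-03-10
Do: almanac.stepdays[n→-257]
See: 2161-06-26
Do: almanac.stepdays[n→121]
See: 2161-10-25
Do: almanac.markday[d→2081-07-14]
See: 2081-07-14
Do: almanac.gapto[d→2080-05-31]
See: -409
Do: almanac.markday[d→1764-07-11]
See: 1764-07-11
Do: almanac.markday[d→2115-07-01]
See: 2115-07-01
Do: almanac.lunge[n→-7]
See: 2114-12-01

Answer: 2161-10-25


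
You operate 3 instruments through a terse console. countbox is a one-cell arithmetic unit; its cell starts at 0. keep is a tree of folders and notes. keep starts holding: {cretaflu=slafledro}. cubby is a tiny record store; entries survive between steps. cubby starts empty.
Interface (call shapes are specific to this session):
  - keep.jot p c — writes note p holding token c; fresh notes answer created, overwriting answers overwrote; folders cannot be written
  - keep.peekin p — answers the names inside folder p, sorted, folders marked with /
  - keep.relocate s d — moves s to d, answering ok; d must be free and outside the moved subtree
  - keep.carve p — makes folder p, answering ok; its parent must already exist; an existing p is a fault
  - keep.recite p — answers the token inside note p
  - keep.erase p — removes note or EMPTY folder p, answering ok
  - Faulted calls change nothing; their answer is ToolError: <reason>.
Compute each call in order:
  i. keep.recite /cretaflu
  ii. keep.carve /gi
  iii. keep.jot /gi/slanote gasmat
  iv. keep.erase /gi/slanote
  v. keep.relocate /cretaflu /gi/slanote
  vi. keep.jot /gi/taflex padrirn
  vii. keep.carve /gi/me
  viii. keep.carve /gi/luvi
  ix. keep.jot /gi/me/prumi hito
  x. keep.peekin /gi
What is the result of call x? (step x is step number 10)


Answer: [luvi/, me/, slanote, taflex]

Derivation:
>> keep.recite(p='/cretaflu')
<< slafledro
>> keep.carve(p='/gi')
<< ok
>> keep.jot(p='/gi/slanote', c='gasmat')
<< created
>> keep.erase(p='/gi/slanote')
<< ok
>> keep.relocate(s='/cretaflu', d='/gi/slanote')
<< ok
>> keep.jot(p='/gi/taflex', c='padrirn')
<< created
>> keep.carve(p='/gi/me')
<< ok
>> keep.carve(p='/gi/luvi')
<< ok
>> keep.jot(p='/gi/me/prumi', c='hito')
<< created
>> keep.peekin(p='/gi')
<< [luvi/, me/, slanote, taflex]


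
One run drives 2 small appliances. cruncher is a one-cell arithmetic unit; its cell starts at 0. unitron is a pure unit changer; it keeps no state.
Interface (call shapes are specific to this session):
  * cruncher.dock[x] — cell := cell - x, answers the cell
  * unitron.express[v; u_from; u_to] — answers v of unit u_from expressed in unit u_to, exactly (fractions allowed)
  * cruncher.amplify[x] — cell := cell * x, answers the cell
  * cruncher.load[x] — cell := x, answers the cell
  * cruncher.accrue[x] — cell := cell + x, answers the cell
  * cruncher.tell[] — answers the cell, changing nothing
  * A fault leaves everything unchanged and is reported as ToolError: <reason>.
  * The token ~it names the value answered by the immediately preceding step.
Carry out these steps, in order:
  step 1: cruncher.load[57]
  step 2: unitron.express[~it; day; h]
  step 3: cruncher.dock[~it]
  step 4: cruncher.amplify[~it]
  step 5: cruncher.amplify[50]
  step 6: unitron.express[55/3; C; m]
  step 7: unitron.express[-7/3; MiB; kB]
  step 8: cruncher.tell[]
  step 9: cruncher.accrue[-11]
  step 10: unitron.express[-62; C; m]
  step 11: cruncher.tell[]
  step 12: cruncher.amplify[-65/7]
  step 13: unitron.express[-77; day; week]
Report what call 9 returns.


-> cruncher.load(x='57')
<- 57
-> unitron.express(v='~it', u_from='day', u_to='h')
<- 1368
-> cruncher.dock(x='~it')
<- -1311
-> cruncher.amplify(x='~it')
<- 1718721
-> cruncher.amplify(x='50')
<- 85936050
-> unitron.express(v='55/3', u_from='C', u_to='m')
<- ToolError: incompatible units
-> unitron.express(v='-7/3', u_from='MiB', u_to='kB')
<- -917504/375
-> cruncher.tell()
<- 85936050
-> cruncher.accrue(x='-11')
<- 85936039
-> unitron.express(v='-62', u_from='C', u_to='m')
<- ToolError: incompatible units
-> cruncher.tell()
<- 85936039
-> cruncher.amplify(x='-65/7')
<- -797977505
-> unitron.express(v='-77', u_from='day', u_to='week')
<- -11

Answer: 85936039


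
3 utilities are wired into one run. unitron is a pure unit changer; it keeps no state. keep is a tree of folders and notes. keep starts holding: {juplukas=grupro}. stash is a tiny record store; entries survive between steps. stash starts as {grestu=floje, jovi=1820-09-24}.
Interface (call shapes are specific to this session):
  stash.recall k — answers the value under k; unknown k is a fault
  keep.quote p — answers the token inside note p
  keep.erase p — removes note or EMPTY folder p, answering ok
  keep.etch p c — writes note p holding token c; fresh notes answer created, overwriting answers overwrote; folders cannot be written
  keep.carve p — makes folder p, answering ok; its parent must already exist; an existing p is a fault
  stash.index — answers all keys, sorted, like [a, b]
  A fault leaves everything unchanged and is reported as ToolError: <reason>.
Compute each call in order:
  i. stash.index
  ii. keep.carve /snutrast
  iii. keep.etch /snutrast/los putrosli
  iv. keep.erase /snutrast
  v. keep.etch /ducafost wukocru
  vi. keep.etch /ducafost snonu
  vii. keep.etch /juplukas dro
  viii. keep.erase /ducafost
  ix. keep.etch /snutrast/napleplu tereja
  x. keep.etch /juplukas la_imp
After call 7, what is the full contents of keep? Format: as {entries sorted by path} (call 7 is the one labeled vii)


Answer: {ducafost=snonu, juplukas=dro, snutrast/, snutrast/los=putrosli}

Derivation:
% index
:: [grestu, jovi]
% carve p→/snutrast
:: ok
% etch p→/snutrast/los c→putrosli
:: created
% erase p→/snutrast
:: ToolError: not empty
% etch p→/ducafost c→wukocru
:: created
% etch p→/ducafost c→snonu
:: overwrote
% etch p→/juplukas c→dro
:: overwrote
% erase p→/ducafost
:: ok
% etch p→/snutrast/napleplu c→tereja
:: created
% etch p→/juplukas c→la_imp
:: overwrote


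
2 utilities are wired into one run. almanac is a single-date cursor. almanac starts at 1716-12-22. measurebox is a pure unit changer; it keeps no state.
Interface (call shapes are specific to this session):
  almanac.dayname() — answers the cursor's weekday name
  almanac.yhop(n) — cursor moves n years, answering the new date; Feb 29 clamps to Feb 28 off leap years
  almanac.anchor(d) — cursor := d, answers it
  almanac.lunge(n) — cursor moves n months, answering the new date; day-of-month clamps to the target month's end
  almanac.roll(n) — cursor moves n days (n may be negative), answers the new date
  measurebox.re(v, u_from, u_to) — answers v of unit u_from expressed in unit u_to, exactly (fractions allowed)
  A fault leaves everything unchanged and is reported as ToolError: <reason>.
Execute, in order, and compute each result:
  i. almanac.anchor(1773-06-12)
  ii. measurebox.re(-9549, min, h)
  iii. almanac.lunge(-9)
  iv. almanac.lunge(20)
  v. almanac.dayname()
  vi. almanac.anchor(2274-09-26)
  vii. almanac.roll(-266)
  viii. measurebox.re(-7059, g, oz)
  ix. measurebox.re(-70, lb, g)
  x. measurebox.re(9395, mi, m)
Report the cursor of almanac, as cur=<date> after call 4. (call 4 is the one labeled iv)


Answer: cur=1774-05-12

Derivation:
-- 1. almanac.anchor(1773-06-12) -> 1773-06-12
-- 2. measurebox.re(-9549, min, h) -> -3183/20
-- 3. almanac.lunge(-9) -> 1772-09-12
-- 4. almanac.lunge(20) -> 1774-05-12
-- 5. almanac.dayname() -> Thursday
-- 6. almanac.anchor(2274-09-26) -> 2274-09-26
-- 7. almanac.roll(-266) -> 2274-01-03
-- 8. measurebox.re(-7059, g, oz) -> -11294400000/45359237
-- 9. measurebox.re(-70, lb, g) -> -317514659/10000
-- 10. measurebox.re(9395, mi, m) -> 377994672/25


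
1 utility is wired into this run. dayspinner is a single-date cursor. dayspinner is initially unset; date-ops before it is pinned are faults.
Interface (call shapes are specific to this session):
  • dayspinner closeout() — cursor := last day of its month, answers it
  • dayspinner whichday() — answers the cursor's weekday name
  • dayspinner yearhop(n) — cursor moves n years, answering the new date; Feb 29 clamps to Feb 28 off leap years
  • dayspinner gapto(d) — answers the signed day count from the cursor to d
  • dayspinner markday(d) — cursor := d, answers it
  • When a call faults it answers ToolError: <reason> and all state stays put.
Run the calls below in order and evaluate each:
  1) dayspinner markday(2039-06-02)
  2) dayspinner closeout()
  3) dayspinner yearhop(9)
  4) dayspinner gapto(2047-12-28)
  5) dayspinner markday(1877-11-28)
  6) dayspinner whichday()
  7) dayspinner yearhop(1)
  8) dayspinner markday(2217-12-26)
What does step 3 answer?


Answer: 2048-06-30

Derivation:
;; dayspinner markday(d→2039-06-02) : 2039-06-02
;; dayspinner closeout() : 2039-06-30
;; dayspinner yearhop(n→9) : 2048-06-30
;; dayspinner gapto(d→2047-12-28) : -185
;; dayspinner markday(d→1877-11-28) : 1877-11-28
;; dayspinner whichday() : Wednesday
;; dayspinner yearhop(n→1) : 1878-11-28
;; dayspinner markday(d→2217-12-26) : 2217-12-26


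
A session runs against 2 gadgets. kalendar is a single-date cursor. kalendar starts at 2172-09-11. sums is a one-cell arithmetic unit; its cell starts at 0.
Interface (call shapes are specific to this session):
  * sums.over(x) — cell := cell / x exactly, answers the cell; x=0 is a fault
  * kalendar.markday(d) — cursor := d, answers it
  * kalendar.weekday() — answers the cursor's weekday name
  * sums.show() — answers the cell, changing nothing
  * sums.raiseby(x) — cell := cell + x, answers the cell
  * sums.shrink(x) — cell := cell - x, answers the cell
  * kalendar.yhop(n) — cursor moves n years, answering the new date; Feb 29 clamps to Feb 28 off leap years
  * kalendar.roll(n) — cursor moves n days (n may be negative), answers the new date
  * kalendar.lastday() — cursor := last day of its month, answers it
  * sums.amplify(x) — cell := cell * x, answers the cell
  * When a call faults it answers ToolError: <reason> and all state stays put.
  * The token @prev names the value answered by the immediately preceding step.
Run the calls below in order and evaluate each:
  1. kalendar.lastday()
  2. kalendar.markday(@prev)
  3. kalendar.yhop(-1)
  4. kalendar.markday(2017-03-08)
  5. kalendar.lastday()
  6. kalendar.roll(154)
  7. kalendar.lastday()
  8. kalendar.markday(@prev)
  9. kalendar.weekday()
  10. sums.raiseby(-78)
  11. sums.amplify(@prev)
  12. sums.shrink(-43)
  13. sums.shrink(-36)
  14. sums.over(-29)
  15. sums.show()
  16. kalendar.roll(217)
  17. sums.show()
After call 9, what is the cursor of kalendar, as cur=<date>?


Answer: cur=2017-09-30

Derivation:
CALL kalendar.lastday[]
RET  2172-09-30
CALL kalendar.markday[d='@prev']
RET  2172-09-30
CALL kalendar.yhop[n='-1']
RET  2171-09-30
CALL kalendar.markday[d='2017-03-08']
RET  2017-03-08
CALL kalendar.lastday[]
RET  2017-03-31
CALL kalendar.roll[n='154']
RET  2017-09-01
CALL kalendar.lastday[]
RET  2017-09-30
CALL kalendar.markday[d='@prev']
RET  2017-09-30
CALL kalendar.weekday[]
RET  Saturday
CALL sums.raiseby[x='-78']
RET  -78
CALL sums.amplify[x='@prev']
RET  6084
CALL sums.shrink[x='-43']
RET  6127
CALL sums.shrink[x='-36']
RET  6163
CALL sums.over[x='-29']
RET  -6163/29
CALL sums.show[]
RET  -6163/29
CALL kalendar.roll[n='217']
RET  2018-05-05
CALL sums.show[]
RET  -6163/29


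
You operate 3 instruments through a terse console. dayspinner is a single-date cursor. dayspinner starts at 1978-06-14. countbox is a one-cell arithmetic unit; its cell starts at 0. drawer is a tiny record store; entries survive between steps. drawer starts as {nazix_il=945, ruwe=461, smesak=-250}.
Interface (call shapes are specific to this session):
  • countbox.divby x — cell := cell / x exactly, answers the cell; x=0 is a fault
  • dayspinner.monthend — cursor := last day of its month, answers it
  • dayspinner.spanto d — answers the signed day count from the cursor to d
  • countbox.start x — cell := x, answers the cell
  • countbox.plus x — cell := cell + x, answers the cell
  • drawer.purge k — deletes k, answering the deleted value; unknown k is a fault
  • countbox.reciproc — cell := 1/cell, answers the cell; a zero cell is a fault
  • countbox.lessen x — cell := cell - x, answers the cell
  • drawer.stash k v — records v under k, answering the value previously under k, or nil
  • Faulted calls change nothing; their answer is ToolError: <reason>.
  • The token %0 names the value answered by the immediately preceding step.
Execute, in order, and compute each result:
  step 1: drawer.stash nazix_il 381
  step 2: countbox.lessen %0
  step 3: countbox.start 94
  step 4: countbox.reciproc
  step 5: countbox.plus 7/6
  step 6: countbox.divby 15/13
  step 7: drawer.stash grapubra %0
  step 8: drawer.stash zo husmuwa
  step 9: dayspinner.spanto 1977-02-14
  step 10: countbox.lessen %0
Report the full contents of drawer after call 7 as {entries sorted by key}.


Answer: {grapubra=2158/2115, nazix_il=381, ruwe=461, smesak=-250}

Derivation:
→ drawer.stash(k: nazix_il, v: 381)
← 945
→ countbox.lessen(x: %0)
← -945
→ countbox.start(x: 94)
← 94
→ countbox.reciproc()
← 1/94
→ countbox.plus(x: 7/6)
← 166/141
→ countbox.divby(x: 15/13)
← 2158/2115
→ drawer.stash(k: grapubra, v: %0)
← nil
→ drawer.stash(k: zo, v: husmuwa)
← nil
→ dayspinner.spanto(d: 1977-02-14)
← -485
→ countbox.lessen(x: %0)
← 1027933/2115


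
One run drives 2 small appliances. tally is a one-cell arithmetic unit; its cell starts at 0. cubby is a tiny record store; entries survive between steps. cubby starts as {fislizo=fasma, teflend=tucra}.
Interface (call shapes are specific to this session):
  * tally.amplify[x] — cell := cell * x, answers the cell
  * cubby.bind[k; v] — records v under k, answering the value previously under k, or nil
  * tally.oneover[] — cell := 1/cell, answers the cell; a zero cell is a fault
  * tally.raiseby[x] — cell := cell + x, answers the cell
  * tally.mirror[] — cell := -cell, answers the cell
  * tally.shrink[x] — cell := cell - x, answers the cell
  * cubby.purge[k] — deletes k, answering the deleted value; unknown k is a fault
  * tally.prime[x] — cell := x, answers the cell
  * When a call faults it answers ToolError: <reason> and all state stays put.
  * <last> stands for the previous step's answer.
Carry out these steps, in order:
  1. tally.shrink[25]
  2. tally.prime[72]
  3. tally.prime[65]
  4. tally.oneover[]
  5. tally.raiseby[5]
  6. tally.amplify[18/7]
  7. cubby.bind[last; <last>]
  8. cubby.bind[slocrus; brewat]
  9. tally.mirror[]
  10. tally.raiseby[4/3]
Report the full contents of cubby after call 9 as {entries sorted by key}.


Calling shrink(25), and get -25.
Calling prime(72), and get 72.
I use prime(65), → 65.
Using oneover(), — result: 1/65.
Next I call raiseby(5), which returns 326/65.
I run amplify(18/7), → 5868/455.
Calling bind(last, <last>), — result: nil.
Now I run bind(slocrus, brewat), yielding nil.
Using mirror, giving -5868/455.
Invoking raiseby(4/3), giving -15784/1365.

Answer: {fislizo=fasma, last=5868/455, slocrus=brewat, teflend=tucra}


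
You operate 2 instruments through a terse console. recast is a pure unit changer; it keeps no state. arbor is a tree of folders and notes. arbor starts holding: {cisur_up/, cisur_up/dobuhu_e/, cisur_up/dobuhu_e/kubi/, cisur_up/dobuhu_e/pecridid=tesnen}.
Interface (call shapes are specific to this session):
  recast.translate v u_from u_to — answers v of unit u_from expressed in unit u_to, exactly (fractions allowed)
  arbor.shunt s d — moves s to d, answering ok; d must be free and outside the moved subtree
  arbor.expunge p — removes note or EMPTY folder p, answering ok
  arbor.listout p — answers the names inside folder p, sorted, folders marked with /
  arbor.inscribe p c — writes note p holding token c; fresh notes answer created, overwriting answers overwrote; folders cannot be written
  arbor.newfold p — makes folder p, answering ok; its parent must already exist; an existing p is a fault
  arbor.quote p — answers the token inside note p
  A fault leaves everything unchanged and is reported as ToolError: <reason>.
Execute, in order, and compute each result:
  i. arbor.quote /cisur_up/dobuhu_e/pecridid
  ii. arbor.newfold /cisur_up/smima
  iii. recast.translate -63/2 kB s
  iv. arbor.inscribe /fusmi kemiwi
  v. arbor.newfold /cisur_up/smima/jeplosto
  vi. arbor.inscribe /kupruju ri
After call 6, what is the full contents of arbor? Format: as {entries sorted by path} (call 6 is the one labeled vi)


Answer: {cisur_up/, cisur_up/dobuhu_e/, cisur_up/dobuhu_e/kubi/, cisur_up/dobuhu_e/pecridid=tesnen, cisur_up/smima/, cisur_up/smima/jeplosto/, fusmi=kemiwi, kupruju=ri}

Derivation:
Step: quote[p→/cisur_up/dobuhu_e/pecridid]
Result: tesnen
Step: newfold[p→/cisur_up/smima]
Result: ok
Step: translate[v→-63/2; u_from→kB; u_to→s]
Result: ToolError: incompatible units
Step: inscribe[p→/fusmi; c→kemiwi]
Result: created
Step: newfold[p→/cisur_up/smima/jeplosto]
Result: ok
Step: inscribe[p→/kupruju; c→ri]
Result: created


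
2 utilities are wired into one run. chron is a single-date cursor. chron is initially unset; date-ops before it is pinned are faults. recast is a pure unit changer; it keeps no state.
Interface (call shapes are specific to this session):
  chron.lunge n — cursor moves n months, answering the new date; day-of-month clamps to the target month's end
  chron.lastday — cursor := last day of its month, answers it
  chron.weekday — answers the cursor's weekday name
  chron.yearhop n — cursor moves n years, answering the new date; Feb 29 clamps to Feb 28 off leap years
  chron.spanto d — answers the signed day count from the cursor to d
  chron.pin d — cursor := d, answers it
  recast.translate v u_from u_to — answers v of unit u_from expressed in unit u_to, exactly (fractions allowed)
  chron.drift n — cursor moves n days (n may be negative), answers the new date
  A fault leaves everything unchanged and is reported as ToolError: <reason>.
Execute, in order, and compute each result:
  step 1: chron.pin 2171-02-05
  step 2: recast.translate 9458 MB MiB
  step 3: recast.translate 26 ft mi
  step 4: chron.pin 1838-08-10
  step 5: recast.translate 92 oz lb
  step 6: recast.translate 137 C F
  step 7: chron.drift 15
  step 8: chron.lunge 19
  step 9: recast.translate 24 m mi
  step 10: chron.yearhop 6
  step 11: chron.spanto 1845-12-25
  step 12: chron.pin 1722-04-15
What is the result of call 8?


→ pin(2171-02-05)
← 2171-02-05
→ translate(9458, MB, MiB)
← 73890625/8192
→ translate(26, ft, mi)
← 13/2640
→ pin(1838-08-10)
← 1838-08-10
→ translate(92, oz, lb)
← 23/4
→ translate(137, C, F)
← 1393/5
→ drift(15)
← 1838-08-25
→ lunge(19)
← 1840-03-25
→ translate(24, m, mi)
← 125/8382
→ yearhop(6)
← 1846-03-25
→ spanto(1845-12-25)
← -90
→ pin(1722-04-15)
← 1722-04-15

Answer: 1840-03-25


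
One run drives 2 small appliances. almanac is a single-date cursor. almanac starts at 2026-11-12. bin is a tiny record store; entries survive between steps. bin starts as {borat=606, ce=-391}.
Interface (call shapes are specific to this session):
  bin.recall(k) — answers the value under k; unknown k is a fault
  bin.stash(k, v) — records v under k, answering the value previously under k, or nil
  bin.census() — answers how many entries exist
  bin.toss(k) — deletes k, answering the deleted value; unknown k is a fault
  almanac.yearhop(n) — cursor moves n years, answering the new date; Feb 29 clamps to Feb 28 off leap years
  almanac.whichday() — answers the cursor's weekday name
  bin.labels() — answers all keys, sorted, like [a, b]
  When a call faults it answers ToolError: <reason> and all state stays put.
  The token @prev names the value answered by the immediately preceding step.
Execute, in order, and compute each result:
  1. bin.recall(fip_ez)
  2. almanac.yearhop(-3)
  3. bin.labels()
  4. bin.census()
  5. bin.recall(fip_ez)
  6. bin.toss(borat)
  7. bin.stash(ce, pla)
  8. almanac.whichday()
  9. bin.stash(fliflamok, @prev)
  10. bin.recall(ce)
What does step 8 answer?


$ bin.recall k='fip_ez'
[out] ToolError: no such key fip_ez
$ almanac.yearhop n='-3'
[out] 2023-11-12
$ bin.labels
[out] [borat, ce]
$ bin.census
[out] 2
$ bin.recall k='fip_ez'
[out] ToolError: no such key fip_ez
$ bin.toss k='borat'
[out] 606
$ bin.stash k='ce' v='pla'
[out] -391
$ almanac.whichday
[out] Sunday
$ bin.stash k='fliflamok' v='@prev'
[out] nil
$ bin.recall k='ce'
[out] pla

Answer: Sunday


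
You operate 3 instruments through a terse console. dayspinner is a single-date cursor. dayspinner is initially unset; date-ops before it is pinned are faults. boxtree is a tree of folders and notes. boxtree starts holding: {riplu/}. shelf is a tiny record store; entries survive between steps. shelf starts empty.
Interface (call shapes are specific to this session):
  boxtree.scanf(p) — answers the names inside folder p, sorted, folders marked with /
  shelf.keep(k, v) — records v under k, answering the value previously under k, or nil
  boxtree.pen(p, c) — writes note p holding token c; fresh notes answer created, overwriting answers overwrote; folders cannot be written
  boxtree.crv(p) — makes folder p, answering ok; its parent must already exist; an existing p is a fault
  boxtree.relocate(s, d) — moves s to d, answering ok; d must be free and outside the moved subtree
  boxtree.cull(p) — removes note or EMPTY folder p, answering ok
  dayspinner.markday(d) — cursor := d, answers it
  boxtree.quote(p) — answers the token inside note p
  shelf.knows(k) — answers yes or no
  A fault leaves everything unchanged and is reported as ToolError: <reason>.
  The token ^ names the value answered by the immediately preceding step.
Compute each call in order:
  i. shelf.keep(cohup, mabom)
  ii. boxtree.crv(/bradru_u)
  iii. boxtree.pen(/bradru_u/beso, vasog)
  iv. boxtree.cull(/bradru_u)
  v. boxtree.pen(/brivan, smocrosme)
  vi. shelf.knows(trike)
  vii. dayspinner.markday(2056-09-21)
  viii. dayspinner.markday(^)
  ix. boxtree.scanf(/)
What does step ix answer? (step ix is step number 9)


>>> keep cohup mabom
:: nil
>>> crv /bradru_u
:: ok
>>> pen /bradru_u/beso vasog
:: created
>>> cull /bradru_u
:: ToolError: not empty
>>> pen /brivan smocrosme
:: created
>>> knows trike
:: no
>>> markday 2056-09-21
:: 2056-09-21
>>> markday ^
:: 2056-09-21
>>> scanf /
:: [bradru_u/, brivan, riplu/]

Answer: [bradru_u/, brivan, riplu/]


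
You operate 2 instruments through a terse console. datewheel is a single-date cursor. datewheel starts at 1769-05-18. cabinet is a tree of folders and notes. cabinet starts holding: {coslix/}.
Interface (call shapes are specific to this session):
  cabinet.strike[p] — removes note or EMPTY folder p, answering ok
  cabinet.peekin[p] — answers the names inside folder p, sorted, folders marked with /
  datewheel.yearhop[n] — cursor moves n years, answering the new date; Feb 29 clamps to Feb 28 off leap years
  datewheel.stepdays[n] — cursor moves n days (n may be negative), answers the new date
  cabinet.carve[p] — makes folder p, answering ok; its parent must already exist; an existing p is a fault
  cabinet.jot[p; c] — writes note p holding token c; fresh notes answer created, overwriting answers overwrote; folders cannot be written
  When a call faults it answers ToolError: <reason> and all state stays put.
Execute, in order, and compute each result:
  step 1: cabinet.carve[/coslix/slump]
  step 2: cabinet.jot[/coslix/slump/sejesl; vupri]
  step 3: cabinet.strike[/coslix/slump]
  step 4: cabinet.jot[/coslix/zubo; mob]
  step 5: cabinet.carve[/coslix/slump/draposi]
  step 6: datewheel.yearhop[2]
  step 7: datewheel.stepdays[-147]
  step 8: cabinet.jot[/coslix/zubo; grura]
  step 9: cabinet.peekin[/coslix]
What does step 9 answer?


Answer: [slump/, zubo]

Derivation:
Do: cabinet.carve[p=/coslix/slump]
See: ok
Do: cabinet.jot[p=/coslix/slump/sejesl; c=vupri]
See: created
Do: cabinet.strike[p=/coslix/slump]
See: ToolError: not empty
Do: cabinet.jot[p=/coslix/zubo; c=mob]
See: created
Do: cabinet.carve[p=/coslix/slump/draposi]
See: ok
Do: datewheel.yearhop[n=2]
See: 1771-05-18
Do: datewheel.stepdays[n=-147]
See: 1770-12-22
Do: cabinet.jot[p=/coslix/zubo; c=grura]
See: overwrote
Do: cabinet.peekin[p=/coslix]
See: [slump/, zubo]


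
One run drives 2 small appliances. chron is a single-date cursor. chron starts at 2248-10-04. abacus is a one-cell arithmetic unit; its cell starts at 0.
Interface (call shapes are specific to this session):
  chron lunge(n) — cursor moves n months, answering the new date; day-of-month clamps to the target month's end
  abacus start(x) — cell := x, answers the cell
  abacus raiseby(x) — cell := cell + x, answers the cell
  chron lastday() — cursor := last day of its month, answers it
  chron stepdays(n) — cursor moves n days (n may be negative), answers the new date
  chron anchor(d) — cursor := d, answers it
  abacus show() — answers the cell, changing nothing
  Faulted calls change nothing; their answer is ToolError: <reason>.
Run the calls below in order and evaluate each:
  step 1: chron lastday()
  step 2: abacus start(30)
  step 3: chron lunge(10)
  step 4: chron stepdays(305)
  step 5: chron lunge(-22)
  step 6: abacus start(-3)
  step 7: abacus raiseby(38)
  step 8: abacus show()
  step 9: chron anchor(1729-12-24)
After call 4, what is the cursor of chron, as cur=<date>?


CALL chron lastday[]
RET  2248-10-31
CALL abacus start[x→30]
RET  30
CALL chron lunge[n→10]
RET  2249-08-31
CALL chron stepdays[n→305]
RET  2250-07-02
CALL chron lunge[n→-22]
RET  2248-09-02
CALL abacus start[x→-3]
RET  -3
CALL abacus raiseby[x→38]
RET  35
CALL abacus show[]
RET  35
CALL chron anchor[d→1729-12-24]
RET  1729-12-24

Answer: cur=2250-07-02


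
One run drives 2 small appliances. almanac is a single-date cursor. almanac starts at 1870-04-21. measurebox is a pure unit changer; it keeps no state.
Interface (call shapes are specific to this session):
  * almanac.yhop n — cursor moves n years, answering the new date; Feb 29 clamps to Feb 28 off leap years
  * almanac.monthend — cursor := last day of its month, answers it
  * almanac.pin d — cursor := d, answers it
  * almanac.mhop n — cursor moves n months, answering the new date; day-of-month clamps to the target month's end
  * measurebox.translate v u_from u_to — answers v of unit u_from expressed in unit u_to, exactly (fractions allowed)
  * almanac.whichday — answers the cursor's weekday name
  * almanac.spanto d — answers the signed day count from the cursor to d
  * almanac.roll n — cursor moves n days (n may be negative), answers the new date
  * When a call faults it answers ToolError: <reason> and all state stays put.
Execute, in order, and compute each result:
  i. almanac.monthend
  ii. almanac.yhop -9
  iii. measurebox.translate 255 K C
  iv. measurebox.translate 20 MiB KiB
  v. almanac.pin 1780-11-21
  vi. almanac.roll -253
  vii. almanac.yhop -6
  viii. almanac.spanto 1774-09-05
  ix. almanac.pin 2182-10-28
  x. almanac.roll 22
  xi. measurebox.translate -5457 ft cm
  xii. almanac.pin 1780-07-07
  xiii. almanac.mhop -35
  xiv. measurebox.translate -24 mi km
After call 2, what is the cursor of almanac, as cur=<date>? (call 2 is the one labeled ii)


Answer: cur=1861-04-30

Derivation:
CALL monthend[]
RET  1870-04-30
CALL yhop[n→-9]
RET  1861-04-30
CALL translate[v→255; u_from→K; u_to→C]
RET  -363/20
CALL translate[v→20; u_from→MiB; u_to→KiB]
RET  20480
CALL pin[d→1780-11-21]
RET  1780-11-21
CALL roll[n→-253]
RET  1780-03-13
CALL yhop[n→-6]
RET  1774-03-13
CALL spanto[d→1774-09-05]
RET  176
CALL pin[d→2182-10-28]
RET  2182-10-28
CALL roll[n→22]
RET  2182-11-19
CALL translate[v→-5457; u_from→ft; u_to→cm]
RET  -4158234/25
CALL pin[d→1780-07-07]
RET  1780-07-07
CALL mhop[n→-35]
RET  1777-08-07
CALL translate[v→-24; u_from→mi; u_to→km]
RET  -603504/15625


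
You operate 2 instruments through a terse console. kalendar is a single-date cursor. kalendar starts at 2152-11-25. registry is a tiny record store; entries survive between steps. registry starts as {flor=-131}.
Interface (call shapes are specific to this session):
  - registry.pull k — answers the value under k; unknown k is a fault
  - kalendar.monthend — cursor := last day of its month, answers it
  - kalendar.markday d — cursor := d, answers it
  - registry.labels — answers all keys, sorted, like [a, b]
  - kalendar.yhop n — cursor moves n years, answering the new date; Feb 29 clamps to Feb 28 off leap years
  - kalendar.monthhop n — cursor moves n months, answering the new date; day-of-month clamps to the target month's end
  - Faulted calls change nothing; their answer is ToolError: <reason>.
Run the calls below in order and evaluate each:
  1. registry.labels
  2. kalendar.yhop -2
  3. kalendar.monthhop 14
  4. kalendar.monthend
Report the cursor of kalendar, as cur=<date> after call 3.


[in] registry.labels
  [flor]
[in] kalendar.yhop -2
  2150-11-25
[in] kalendar.monthhop 14
  2152-01-25
[in] kalendar.monthend
  2152-01-31

Answer: cur=2152-01-25


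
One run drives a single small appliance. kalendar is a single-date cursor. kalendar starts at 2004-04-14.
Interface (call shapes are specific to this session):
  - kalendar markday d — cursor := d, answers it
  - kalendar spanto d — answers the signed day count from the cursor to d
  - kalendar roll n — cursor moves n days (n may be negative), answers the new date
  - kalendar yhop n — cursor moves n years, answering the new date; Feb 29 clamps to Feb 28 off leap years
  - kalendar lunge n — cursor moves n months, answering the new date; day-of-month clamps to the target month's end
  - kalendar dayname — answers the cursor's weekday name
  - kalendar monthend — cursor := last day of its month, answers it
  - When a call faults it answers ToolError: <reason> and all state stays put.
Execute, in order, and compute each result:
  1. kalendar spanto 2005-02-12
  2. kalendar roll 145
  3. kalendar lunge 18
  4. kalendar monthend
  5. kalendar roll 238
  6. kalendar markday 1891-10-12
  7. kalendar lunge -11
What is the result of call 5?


>> kalendar spanto(d=2005-02-12)
<< 304
>> kalendar roll(n=145)
<< 2004-09-06
>> kalendar lunge(n=18)
<< 2006-03-06
>> kalendar monthend()
<< 2006-03-31
>> kalendar roll(n=238)
<< 2006-11-24
>> kalendar markday(d=1891-10-12)
<< 1891-10-12
>> kalendar lunge(n=-11)
<< 1890-11-12

Answer: 2006-11-24


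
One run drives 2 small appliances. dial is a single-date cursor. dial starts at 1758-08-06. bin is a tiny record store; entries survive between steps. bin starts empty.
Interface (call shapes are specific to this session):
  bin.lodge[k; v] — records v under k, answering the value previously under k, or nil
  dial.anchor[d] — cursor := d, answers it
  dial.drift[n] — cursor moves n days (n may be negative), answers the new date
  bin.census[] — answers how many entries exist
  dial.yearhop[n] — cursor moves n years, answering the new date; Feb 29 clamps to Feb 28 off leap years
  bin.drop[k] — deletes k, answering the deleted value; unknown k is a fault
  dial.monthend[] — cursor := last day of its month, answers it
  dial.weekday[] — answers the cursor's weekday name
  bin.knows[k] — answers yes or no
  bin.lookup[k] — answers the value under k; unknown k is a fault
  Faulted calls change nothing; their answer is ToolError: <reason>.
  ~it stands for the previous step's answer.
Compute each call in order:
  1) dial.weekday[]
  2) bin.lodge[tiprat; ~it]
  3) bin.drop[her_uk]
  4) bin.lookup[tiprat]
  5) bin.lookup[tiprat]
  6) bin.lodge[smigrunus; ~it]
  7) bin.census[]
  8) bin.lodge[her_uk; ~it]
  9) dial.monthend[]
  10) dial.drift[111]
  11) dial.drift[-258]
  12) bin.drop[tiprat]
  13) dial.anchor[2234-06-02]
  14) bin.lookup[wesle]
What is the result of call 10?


% dial.weekday
= Sunday
% bin.lodge k=tiprat v=~it
= nil
% bin.drop k=her_uk
= ToolError: no such key her_uk
% bin.lookup k=tiprat
= Sunday
% bin.lookup k=tiprat
= Sunday
% bin.lodge k=smigrunus v=~it
= nil
% bin.census
= 2
% bin.lodge k=her_uk v=~it
= nil
% dial.monthend
= 1758-08-31
% dial.drift n=111
= 1758-12-20
% dial.drift n=-258
= 1758-04-06
% bin.drop k=tiprat
= Sunday
% dial.anchor d=2234-06-02
= 2234-06-02
% bin.lookup k=wesle
= ToolError: no such key wesle

Answer: 1758-12-20


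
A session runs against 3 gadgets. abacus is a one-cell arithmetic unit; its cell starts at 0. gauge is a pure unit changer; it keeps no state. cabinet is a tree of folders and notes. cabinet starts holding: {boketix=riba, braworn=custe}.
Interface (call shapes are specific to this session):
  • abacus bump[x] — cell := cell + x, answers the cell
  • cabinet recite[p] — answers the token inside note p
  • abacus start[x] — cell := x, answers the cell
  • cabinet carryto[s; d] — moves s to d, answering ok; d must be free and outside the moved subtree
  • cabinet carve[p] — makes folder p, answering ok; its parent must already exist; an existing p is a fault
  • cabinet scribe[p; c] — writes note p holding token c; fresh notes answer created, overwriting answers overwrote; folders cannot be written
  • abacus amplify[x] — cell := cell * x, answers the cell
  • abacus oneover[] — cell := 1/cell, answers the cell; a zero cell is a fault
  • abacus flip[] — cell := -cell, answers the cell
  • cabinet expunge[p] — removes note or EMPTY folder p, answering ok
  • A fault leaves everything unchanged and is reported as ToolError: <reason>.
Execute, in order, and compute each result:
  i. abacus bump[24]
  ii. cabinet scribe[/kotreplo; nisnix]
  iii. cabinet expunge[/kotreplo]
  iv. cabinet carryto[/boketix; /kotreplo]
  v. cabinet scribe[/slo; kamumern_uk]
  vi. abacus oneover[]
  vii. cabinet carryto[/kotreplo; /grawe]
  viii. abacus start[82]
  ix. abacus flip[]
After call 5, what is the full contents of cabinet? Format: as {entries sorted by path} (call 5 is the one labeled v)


# abacus bump(x=24) => 24
# cabinet scribe(p=/kotreplo, c=nisnix) => created
# cabinet expunge(p=/kotreplo) => ok
# cabinet carryto(s=/boketix, d=/kotreplo) => ok
# cabinet scribe(p=/slo, c=kamumern_uk) => created
# abacus oneover() => 1/24
# cabinet carryto(s=/kotreplo, d=/grawe) => ok
# abacus start(x=82) => 82
# abacus flip() => -82

Answer: {braworn=custe, kotreplo=riba, slo=kamumern_uk}


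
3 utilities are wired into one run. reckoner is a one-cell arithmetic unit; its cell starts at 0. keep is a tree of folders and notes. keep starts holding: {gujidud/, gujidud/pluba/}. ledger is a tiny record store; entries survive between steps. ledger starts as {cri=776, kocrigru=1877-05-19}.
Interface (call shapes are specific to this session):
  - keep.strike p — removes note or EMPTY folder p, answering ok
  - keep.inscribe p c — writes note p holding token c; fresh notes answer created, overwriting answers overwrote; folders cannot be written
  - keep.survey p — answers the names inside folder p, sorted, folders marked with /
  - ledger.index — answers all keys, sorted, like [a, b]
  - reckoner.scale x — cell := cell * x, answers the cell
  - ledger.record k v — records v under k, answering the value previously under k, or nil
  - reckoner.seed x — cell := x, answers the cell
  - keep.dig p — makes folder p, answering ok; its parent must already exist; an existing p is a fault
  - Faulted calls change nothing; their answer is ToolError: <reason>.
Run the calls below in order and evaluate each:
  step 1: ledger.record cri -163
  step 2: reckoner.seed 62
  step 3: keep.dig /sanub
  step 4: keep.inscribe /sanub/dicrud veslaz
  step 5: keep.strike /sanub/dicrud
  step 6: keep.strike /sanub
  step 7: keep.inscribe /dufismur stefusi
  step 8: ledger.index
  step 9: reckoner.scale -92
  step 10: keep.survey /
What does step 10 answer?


Answer: [dufismur, gujidud/]

Derivation:
Then record passing k: cri, v: -163: 776.
I invoke seed passing x: 62, yielding 62.
Calling dig passing p: /sanub, and observe ok.
I use inscribe passing p: /sanub/dicrud, c: veslaz: created.
Calling strike passing p: /sanub/dicrud, and get ok.
Invoking strike passing p: /sanub, and see ok.
Invoking inscribe passing p: /dufismur, c: stefusi, → created.
Next I call index, — result: [cri, kocrigru].
I invoke scale passing x: -92, and observe -5704.
Using survey passing p: /, and see [dufismur, gujidud/].
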